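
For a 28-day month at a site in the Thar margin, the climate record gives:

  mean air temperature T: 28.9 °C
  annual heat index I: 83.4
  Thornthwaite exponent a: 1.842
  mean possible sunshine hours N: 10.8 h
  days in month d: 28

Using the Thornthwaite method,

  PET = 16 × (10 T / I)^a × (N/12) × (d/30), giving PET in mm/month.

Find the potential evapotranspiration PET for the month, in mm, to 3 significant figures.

10T/I = 10 × 28.9 / 83.4 = 3.4652
(10T/I)^a = 3.4652^1.842 = 9.8669
Uncorrected PET = 16 × 9.8669 = 157.870 mm
Correction = (N/12)(d/30) = (10.8/12)(28/30) = 0.8400
PET = 157.870 × 0.8400 = 132.611 mm/month

133 mm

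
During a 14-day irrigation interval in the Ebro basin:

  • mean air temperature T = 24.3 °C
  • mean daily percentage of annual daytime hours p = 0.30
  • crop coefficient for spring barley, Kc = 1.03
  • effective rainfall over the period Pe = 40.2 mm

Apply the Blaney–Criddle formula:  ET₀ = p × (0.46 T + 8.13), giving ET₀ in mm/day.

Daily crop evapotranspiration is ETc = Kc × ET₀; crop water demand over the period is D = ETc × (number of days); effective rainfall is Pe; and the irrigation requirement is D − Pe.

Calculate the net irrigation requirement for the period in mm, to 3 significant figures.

ET₀ = 0.30 × (0.46 × 24.3 + 8.13) = 0.30 × 19.308 = 5.7924 mm/d
ETc = Kc × ET₀ = 1.03 × 5.7924 = 5.9662 mm/d
Crop demand D = ETc × 14 d = 5.9662 × 14 = 83.527 mm
D − Pe = 83.527 − 40.2 = 43.327 mm

43.3 mm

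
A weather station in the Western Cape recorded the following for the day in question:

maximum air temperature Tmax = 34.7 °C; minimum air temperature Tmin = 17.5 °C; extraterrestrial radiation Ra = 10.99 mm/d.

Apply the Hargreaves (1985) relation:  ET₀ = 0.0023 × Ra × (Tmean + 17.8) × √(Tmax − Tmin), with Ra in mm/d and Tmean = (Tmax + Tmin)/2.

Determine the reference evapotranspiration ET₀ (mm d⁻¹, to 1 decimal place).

4.6 mm d⁻¹

Tmean = (34.7 + 17.5)/2 = 26.10 °C
ET₀ = 0.0023 × 10.99 × (26.10 + 17.8) × √17.2 = 0.0023 × 10.99 × 43.90 × 4.1473 = 4.6021 mm/d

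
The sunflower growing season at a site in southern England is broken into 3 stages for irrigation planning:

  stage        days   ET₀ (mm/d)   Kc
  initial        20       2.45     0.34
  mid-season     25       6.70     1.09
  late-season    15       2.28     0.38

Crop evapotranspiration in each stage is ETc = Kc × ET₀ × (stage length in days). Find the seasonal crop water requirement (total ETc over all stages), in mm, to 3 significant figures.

212 mm

initial: 0.34 × 2.45 × 20 = 16.66 mm
mid-season: 1.09 × 6.70 × 25 = 182.58 mm
late-season: 0.38 × 2.28 × 15 = 13.00 mm
Seasonal total = 212.24 mm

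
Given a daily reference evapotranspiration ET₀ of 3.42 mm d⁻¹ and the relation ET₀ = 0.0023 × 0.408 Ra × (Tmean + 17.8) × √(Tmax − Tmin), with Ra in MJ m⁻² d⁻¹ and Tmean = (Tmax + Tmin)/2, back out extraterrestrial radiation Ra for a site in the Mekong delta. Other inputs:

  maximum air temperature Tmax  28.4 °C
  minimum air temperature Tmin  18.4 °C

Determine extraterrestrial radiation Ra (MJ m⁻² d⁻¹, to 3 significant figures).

28.0 MJ m⁻² d⁻¹

Tmean = (28.4+18.4)/2 = 23.40 °C; ΔT = 10.0
Ra = ET₀ / [0.0023 × 0.408 × (Tmean+17.8) × √ΔT]
   = 3.42 / (0.0023 × 0.408 × 41.20 × 3.1623) = 27.973 MJ m⁻² d⁻¹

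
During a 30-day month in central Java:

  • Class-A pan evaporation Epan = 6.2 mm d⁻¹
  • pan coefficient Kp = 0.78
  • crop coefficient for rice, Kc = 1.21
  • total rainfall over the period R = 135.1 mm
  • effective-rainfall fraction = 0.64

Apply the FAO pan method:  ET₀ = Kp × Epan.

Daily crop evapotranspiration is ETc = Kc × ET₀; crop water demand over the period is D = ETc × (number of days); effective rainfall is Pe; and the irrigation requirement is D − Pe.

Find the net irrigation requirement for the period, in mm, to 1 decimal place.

ET₀ = 0.78 × 6.2 = 4.8360 mm/d
ETc = Kc × ET₀ = 1.21 × 4.8360 = 5.8516 mm/d
Crop demand D = ETc × 30 d = 5.8516 × 30 = 175.548 mm
Pe = 0.64 × 135.1 = 86.464 mm
D − Pe = 175.548 − 86.464 = 89.084 mm

89.1 mm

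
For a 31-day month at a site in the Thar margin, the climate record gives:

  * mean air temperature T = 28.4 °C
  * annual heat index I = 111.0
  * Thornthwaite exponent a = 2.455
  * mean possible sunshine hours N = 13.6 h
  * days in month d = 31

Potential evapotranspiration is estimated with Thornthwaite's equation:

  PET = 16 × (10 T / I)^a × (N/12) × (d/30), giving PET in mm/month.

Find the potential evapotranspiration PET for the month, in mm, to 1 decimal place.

10T/I = 10 × 28.4 / 111.0 = 2.5586
(10T/I)^a = 2.5586^2.455 = 10.0380
Uncorrected PET = 16 × 10.0380 = 160.608 mm
Correction = (N/12)(d/30) = (13.6/12)(31/30) = 1.1711
PET = 160.608 × 1.1711 = 188.088 mm/month

188.1 mm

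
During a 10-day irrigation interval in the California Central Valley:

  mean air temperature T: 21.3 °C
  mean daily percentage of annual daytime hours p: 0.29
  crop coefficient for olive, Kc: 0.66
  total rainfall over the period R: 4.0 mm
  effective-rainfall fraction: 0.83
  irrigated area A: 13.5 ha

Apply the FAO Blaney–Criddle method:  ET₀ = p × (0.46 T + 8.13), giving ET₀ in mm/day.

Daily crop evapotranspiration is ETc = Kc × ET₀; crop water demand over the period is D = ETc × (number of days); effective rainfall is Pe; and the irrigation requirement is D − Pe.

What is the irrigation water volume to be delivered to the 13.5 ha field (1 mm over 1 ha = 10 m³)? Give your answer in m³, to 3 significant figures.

ET₀ = 0.29 × (0.46 × 21.3 + 8.13) = 0.29 × 17.928 = 5.1991 mm/d
ETc = Kc × ET₀ = 0.66 × 5.1991 = 3.4314 mm/d
Crop demand D = ETc × 10 d = 3.4314 × 10 = 34.314 mm
Pe = 0.83 × 4.0 = 3.320 mm
D − Pe = 34.314 − 3.320 = 30.994 mm
Volume = 30.994 mm × 13.5 ha × 10 = 4184.2 m³

4180 m³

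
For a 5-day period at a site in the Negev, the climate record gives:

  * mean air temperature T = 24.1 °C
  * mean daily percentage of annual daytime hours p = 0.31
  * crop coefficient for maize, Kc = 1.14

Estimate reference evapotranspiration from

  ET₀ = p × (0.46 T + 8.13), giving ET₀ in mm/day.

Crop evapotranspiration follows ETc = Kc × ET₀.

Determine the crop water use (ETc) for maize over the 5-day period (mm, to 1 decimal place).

ET₀ = 0.31 × (0.46 × 24.1 + 8.13) = 0.31 × 19.216 = 5.9570 mm/d
ETc = Kc × ET₀ = 1.14 × 5.9570 = 6.7910 mm/d
Over 5 days: 6.7910 × 5 = 33.955 mm

34.0 mm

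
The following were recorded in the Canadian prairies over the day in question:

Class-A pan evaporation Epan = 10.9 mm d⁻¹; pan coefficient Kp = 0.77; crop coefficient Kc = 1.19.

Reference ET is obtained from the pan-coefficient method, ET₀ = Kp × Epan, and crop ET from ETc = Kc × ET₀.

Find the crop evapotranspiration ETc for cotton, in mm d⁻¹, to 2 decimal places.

9.99 mm d⁻¹

ET₀ = 0.77 × 10.9 = 8.3930 mm/d
ETc = Kc × ET₀ = 1.19 × 8.3930 = 9.9877 mm/d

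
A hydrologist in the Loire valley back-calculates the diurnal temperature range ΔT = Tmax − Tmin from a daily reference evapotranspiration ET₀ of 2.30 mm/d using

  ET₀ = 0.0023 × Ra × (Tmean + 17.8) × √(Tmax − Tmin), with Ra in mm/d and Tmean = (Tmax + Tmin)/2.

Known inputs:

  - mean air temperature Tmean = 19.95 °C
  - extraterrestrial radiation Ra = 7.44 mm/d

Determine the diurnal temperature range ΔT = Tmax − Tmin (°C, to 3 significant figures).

12.7 °C

√ΔT = ET₀ / [0.0023 × Ra × (Tmean+17.8)] = 2.30 / (0.0023 × 7.44 × 37.75) = 3.5605
ΔT = 3.5605² = 12.677 °C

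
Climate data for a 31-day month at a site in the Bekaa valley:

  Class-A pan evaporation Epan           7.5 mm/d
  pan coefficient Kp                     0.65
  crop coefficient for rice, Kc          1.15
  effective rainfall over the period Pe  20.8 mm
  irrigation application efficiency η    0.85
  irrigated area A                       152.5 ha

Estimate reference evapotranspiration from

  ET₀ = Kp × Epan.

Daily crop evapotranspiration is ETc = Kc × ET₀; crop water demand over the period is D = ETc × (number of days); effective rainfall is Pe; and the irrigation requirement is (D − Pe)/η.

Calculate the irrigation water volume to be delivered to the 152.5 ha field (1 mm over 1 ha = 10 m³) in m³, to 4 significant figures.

ET₀ = 0.65 × 7.5 = 4.8750 mm/d
ETc = Kc × ET₀ = 1.15 × 4.8750 = 5.6063 mm/d
Crop demand D = ETc × 31 d = 5.6063 × 31 = 173.795 mm
D − Pe = 173.795 − 20.8 = 152.995 mm
Gross irrigation = 152.995 / 0.85 = 179.994 mm
Volume = 179.994 mm × 152.5 ha × 10 = 274490.9 m³

274500 m³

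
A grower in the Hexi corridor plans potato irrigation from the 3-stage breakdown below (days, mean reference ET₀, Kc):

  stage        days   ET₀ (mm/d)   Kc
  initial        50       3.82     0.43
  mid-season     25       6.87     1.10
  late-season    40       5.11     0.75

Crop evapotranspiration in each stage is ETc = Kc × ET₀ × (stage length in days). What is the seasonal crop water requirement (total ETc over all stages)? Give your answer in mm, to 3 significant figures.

initial: 0.43 × 3.82 × 50 = 82.13 mm
mid-season: 1.10 × 6.87 × 25 = 188.93 mm
late-season: 0.75 × 5.11 × 40 = 153.30 mm
Seasonal total = 424.36 mm

424 mm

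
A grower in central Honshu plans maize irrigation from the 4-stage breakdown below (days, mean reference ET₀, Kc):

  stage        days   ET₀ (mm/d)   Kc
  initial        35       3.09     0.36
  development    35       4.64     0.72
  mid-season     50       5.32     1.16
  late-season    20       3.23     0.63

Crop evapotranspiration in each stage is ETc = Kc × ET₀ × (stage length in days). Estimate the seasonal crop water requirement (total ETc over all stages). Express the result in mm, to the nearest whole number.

initial: 0.36 × 3.09 × 35 = 38.93 mm
development: 0.72 × 4.64 × 35 = 116.93 mm
mid-season: 1.16 × 5.32 × 50 = 308.56 mm
late-season: 0.63 × 3.23 × 20 = 40.70 mm
Seasonal total = 505.12 mm

505 mm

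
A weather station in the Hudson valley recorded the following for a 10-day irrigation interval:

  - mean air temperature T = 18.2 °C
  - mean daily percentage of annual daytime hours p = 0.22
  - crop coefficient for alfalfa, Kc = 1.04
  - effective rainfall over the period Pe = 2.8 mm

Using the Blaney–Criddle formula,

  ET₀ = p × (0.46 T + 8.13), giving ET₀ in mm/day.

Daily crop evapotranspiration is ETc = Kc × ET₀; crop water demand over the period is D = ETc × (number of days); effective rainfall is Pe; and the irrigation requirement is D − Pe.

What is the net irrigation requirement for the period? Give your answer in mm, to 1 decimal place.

35.0 mm

ET₀ = 0.22 × (0.46 × 18.2 + 8.13) = 0.22 × 16.502 = 3.6304 mm/d
ETc = Kc × ET₀ = 1.04 × 3.6304 = 3.7756 mm/d
Crop demand D = ETc × 10 d = 3.7756 × 10 = 37.756 mm
D − Pe = 37.756 − 2.8 = 34.956 mm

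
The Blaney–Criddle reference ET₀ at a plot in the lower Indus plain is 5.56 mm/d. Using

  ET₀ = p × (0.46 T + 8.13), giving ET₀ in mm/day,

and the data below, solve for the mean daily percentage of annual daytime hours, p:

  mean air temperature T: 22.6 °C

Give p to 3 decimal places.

p = ET₀ / (0.46 T + 8.13) = 5.56 / (0.46 × 22.6 + 8.13) = 5.56 / 18.526 = 0.3001

0.300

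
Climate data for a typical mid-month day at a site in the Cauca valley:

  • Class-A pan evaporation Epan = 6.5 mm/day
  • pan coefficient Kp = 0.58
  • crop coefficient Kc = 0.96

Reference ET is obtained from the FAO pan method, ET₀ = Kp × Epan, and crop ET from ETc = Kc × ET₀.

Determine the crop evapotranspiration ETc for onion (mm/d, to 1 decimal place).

3.6 mm/d

ET₀ = 0.58 × 6.5 = 3.7700 mm/d
ETc = Kc × ET₀ = 0.96 × 3.7700 = 3.6192 mm/d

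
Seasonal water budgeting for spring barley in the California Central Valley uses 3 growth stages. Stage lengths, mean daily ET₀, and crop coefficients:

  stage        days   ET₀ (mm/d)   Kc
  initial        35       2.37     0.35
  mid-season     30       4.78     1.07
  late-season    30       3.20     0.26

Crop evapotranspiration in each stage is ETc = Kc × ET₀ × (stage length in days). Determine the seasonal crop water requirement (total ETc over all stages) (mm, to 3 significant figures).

207 mm

initial: 0.35 × 2.37 × 35 = 29.03 mm
mid-season: 1.07 × 4.78 × 30 = 153.44 mm
late-season: 0.26 × 3.20 × 30 = 24.96 mm
Seasonal total = 207.43 mm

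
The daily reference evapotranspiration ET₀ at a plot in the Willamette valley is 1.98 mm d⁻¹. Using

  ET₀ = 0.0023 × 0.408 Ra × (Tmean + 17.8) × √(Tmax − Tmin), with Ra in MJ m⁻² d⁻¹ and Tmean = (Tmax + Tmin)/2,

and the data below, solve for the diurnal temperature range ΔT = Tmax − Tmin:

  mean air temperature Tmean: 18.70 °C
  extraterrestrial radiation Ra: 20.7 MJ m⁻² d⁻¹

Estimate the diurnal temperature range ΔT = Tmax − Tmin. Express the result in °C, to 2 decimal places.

√ΔT = ET₀ / [0.0023 × 0.408 × Ra × (Tmean+17.8)] = 1.98 / (0.0023 × 8.4456 × 36.50) = 2.7926
ΔT = 2.7926² = 7.799 °C

7.80 °C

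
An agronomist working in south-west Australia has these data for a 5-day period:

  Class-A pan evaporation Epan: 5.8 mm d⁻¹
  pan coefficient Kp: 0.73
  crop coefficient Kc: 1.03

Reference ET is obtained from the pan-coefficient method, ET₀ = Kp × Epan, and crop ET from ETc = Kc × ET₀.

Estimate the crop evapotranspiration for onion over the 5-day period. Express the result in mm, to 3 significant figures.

ET₀ = 0.73 × 5.8 = 4.2340 mm/d
ETc = Kc × ET₀ = 1.03 × 4.2340 = 4.3610 mm/d
Over 5 days: 4.3610 × 5 = 21.805 mm

21.8 mm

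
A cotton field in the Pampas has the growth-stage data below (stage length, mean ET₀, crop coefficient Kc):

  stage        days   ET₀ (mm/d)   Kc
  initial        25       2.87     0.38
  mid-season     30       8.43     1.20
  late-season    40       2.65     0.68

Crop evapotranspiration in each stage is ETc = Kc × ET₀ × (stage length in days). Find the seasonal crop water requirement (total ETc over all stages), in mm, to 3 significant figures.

initial: 0.38 × 2.87 × 25 = 27.27 mm
mid-season: 1.20 × 8.43 × 30 = 303.48 mm
late-season: 0.68 × 2.65 × 40 = 72.08 mm
Seasonal total = 402.83 mm

403 mm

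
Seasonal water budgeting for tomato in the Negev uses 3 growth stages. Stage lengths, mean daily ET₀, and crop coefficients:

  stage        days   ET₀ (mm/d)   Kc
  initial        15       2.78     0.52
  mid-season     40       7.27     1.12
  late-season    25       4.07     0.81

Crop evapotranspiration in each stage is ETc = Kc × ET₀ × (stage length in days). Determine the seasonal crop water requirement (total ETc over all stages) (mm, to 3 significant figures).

initial: 0.52 × 2.78 × 15 = 21.68 mm
mid-season: 1.12 × 7.27 × 40 = 325.70 mm
late-season: 0.81 × 4.07 × 25 = 82.42 mm
Seasonal total = 429.80 mm

430 mm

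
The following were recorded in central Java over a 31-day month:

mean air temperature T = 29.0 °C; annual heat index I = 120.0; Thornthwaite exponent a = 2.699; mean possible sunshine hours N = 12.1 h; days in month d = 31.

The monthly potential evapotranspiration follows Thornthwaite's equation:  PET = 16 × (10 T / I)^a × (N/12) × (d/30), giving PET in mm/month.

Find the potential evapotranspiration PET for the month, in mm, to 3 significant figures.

10T/I = 10 × 29.0 / 120.0 = 2.4167
(10T/I)^a = 2.4167^2.699 = 10.8223
Uncorrected PET = 16 × 10.8223 = 173.157 mm
Correction = (N/12)(d/30) = (12.1/12)(31/30) = 1.0419
PET = 173.157 × 1.0419 = 180.412 mm/month

180 mm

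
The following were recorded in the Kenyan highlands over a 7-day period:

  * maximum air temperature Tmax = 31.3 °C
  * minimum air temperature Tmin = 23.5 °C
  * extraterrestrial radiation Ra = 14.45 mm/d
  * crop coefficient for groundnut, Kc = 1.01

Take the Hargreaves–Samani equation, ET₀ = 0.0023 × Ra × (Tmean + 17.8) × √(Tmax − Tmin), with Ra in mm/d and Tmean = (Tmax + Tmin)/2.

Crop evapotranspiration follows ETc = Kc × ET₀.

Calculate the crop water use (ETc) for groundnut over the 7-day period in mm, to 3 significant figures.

Tmean = (31.3 + 23.5)/2 = 27.40 °C
ET₀ = 0.0023 × 14.45 × (27.40 + 17.8) × √7.8 = 0.0023 × 14.45 × 45.20 × 2.7928 = 4.1954 mm/d
ETc = Kc × ET₀ = 1.01 × 4.1954 = 4.2374 mm/d
Over 7 days: 4.2374 × 7 = 29.662 mm

29.7 mm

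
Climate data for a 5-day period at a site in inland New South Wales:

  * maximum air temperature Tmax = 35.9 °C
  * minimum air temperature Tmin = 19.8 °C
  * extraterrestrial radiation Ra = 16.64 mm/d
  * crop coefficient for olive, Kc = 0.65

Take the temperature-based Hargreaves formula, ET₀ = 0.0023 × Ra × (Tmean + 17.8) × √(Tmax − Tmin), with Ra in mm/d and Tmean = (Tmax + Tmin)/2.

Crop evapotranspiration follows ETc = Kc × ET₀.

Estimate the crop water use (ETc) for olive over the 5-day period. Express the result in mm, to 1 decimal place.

22.8 mm

Tmean = (35.9 + 19.8)/2 = 27.85 °C
ET₀ = 0.0023 × 16.64 × (27.85 + 17.8) × √16.1 = 0.0023 × 16.64 × 45.65 × 4.0125 = 7.0103 mm/d
ETc = Kc × ET₀ = 0.65 × 7.0103 = 4.5567 mm/d
Over 5 days: 4.5567 × 5 = 22.784 mm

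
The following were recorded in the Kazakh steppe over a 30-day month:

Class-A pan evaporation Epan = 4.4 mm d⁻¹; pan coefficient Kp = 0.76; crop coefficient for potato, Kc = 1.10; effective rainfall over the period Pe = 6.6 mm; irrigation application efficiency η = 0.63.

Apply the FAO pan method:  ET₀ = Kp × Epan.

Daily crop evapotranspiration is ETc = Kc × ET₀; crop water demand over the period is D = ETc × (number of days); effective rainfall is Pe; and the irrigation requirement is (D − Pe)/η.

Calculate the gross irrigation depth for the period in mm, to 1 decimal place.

ET₀ = 0.76 × 4.4 = 3.3440 mm/d
ETc = Kc × ET₀ = 1.10 × 3.3440 = 3.6784 mm/d
Crop demand D = ETc × 30 d = 3.6784 × 30 = 110.352 mm
D − Pe = 110.352 − 6.6 = 103.752 mm
Gross irrigation = 103.752 / 0.63 = 164.686 mm

164.7 mm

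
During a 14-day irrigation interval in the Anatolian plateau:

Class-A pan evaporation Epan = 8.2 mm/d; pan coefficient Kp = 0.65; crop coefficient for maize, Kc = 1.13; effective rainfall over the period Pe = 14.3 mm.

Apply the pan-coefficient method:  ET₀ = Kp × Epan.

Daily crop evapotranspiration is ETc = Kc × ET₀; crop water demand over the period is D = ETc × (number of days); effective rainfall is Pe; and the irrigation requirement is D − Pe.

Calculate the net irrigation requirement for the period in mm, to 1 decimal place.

ET₀ = 0.65 × 8.2 = 5.3300 mm/d
ETc = Kc × ET₀ = 1.13 × 5.3300 = 6.0229 mm/d
Crop demand D = ETc × 14 d = 6.0229 × 14 = 84.321 mm
D − Pe = 84.321 − 14.3 = 70.021 mm

70.0 mm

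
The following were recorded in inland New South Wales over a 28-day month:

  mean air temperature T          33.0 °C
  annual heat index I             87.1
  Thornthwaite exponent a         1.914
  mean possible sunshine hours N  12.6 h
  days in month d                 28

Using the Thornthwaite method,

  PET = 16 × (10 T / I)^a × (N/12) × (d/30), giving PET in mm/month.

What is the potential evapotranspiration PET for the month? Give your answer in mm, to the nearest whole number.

10T/I = 10 × 33.0 / 87.1 = 3.7887
(10T/I)^a = 3.7887^1.914 = 12.8006
Uncorrected PET = 16 × 12.8006 = 204.810 mm
Correction = (N/12)(d/30) = (12.6/12)(28/30) = 0.9800
PET = 204.810 × 0.9800 = 200.714 mm/month

201 mm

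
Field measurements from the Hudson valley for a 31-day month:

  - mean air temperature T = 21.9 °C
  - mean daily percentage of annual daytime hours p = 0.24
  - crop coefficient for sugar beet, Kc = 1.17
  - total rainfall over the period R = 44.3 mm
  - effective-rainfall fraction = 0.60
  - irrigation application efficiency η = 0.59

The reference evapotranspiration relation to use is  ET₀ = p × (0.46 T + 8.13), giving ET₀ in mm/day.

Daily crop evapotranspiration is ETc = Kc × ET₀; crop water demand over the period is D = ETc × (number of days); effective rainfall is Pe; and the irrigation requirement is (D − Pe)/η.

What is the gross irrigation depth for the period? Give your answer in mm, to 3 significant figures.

ET₀ = 0.24 × (0.46 × 21.9 + 8.13) = 0.24 × 18.204 = 4.3690 mm/d
ETc = Kc × ET₀ = 1.17 × 4.3690 = 5.1117 mm/d
Crop demand D = ETc × 31 d = 5.1117 × 31 = 158.463 mm
Pe = 0.60 × 44.3 = 26.580 mm
D − Pe = 158.463 − 26.580 = 131.883 mm
Gross irrigation = 131.883 / 0.59 = 223.531 mm

224 mm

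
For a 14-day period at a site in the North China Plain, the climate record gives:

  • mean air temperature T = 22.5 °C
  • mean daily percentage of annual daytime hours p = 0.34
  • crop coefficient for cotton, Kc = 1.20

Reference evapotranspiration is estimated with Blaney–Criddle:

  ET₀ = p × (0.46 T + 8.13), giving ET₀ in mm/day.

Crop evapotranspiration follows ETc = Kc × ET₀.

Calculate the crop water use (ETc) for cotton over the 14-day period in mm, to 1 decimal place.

105.6 mm

ET₀ = 0.34 × (0.46 × 22.5 + 8.13) = 0.34 × 18.480 = 6.2832 mm/d
ETc = Kc × ET₀ = 1.20 × 6.2832 = 7.5398 mm/d
Over 14 days: 7.5398 × 14 = 105.557 mm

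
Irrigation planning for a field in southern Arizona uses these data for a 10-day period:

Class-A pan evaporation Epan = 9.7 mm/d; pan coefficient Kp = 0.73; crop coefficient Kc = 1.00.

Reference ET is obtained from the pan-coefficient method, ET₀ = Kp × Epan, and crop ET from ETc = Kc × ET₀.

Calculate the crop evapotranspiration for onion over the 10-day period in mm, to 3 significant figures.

70.8 mm

ET₀ = 0.73 × 9.7 = 7.0810 mm/d
ETc = Kc × ET₀ = 1.00 × 7.0810 = 7.0810 mm/d
Over 10 days: 7.0810 × 10 = 70.810 mm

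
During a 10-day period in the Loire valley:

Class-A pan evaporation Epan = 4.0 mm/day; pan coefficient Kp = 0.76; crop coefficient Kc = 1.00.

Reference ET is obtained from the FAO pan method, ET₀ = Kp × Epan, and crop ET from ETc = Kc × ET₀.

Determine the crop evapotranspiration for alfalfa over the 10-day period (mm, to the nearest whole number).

ET₀ = 0.76 × 4.0 = 3.0400 mm/d
ETc = Kc × ET₀ = 1.00 × 3.0400 = 3.0400 mm/d
Over 10 days: 3.0400 × 10 = 30.400 mm

30 mm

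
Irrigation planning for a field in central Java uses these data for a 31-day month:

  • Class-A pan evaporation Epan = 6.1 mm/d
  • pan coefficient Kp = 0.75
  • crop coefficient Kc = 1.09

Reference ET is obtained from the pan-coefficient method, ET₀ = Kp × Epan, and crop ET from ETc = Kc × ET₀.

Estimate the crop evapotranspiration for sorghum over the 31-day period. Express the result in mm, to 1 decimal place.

ET₀ = 0.75 × 6.1 = 4.5750 mm/d
ETc = Kc × ET₀ = 1.09 × 4.5750 = 4.9868 mm/d
Over 31 days: 4.9868 × 31 = 154.591 mm

154.6 mm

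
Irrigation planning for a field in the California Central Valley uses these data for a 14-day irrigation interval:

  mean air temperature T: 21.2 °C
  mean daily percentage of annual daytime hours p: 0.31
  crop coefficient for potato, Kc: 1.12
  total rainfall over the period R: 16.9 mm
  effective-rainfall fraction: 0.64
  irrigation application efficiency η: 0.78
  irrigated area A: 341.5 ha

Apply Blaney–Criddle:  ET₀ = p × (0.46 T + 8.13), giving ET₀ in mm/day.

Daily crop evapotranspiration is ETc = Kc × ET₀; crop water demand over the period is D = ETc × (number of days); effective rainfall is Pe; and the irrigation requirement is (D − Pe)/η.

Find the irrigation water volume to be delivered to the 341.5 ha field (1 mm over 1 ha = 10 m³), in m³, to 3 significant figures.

ET₀ = 0.31 × (0.46 × 21.2 + 8.13) = 0.31 × 17.882 = 5.5434 mm/d
ETc = Kc × ET₀ = 1.12 × 5.5434 = 6.2086 mm/d
Crop demand D = ETc × 14 d = 6.2086 × 14 = 86.920 mm
Pe = 0.64 × 16.9 = 10.816 mm
D − Pe = 86.920 − 10.816 = 76.104 mm
Gross irrigation = 76.104 / 0.78 = 97.569 mm
Volume = 97.569 mm × 341.5 ha × 10 = 333198.1 m³

333000 m³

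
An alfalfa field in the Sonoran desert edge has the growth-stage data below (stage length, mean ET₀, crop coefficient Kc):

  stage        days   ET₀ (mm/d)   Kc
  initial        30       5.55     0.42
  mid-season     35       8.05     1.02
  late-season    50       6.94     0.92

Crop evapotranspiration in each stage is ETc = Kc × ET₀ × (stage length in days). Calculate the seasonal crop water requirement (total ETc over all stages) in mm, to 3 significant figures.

initial: 0.42 × 5.55 × 30 = 69.93 mm
mid-season: 1.02 × 8.05 × 35 = 287.39 mm
late-season: 0.92 × 6.94 × 50 = 319.24 mm
Seasonal total = 676.56 mm

677 mm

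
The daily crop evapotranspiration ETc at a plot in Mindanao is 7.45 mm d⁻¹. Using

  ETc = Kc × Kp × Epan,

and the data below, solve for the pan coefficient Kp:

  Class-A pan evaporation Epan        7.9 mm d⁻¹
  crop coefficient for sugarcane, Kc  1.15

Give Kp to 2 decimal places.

0.82

ETc = Kc × Kp × Epan  ⇒  Kp = ETc / (Kc × Epan)
Kp = 7.45 / (1.15 × 7.9) = 7.45 / 9.085 = 0.8200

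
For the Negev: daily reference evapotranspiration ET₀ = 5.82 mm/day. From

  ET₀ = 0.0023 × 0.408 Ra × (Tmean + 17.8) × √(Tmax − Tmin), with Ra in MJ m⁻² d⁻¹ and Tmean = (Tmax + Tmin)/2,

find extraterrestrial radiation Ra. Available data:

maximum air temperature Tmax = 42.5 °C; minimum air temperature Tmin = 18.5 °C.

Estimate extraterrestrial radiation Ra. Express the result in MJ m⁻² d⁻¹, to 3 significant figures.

26.2 MJ m⁻² d⁻¹

Tmean = (42.5+18.5)/2 = 30.50 °C; ΔT = 24.0
Ra = ET₀ / [0.0023 × 0.408 × (Tmean+17.8) × √ΔT]
   = 5.82 / (0.0023 × 0.408 × 48.30 × 4.8990) = 26.211 MJ m⁻² d⁻¹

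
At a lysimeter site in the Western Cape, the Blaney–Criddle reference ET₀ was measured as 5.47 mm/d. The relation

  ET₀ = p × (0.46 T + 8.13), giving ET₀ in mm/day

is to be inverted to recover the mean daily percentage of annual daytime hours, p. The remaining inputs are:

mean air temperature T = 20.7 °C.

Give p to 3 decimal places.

p = ET₀ / (0.46 T + 8.13) = 5.47 / (0.46 × 20.7 + 8.13) = 5.47 / 17.652 = 0.3099

0.310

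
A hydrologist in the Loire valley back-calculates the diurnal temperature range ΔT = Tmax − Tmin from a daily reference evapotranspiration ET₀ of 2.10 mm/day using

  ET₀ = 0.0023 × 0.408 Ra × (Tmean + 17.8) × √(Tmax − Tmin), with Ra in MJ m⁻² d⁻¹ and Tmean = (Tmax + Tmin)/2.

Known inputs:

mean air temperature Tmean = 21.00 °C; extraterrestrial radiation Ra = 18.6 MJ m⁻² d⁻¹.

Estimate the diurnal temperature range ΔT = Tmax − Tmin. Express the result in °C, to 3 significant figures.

√ΔT = ET₀ / [0.0023 × 0.408 × Ra × (Tmean+17.8)] = 2.10 / (0.0023 × 7.5888 × 38.80) = 3.1009
ΔT = 3.1009² = 9.616 °C

9.62 °C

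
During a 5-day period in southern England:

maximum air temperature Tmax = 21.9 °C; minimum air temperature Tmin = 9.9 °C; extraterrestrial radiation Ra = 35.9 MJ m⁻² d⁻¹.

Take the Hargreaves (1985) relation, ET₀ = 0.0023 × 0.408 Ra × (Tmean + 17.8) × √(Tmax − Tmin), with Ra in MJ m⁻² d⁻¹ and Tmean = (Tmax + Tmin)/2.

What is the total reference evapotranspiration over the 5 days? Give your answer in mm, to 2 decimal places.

Tmean = (21.9 + 9.9)/2 = 15.90 °C
0.408 Ra = 0.408 × 35.9 = 14.6472 mm/d equivalent
ET₀ = 0.0023 × 14.6472 × (15.90 + 17.8) × √12.0 = 0.0023 × 14.6472 × 33.70 × 3.4641 = 3.9328 mm/d
Over 5 days: 3.9328 × 5 = 19.664 mm

19.66 mm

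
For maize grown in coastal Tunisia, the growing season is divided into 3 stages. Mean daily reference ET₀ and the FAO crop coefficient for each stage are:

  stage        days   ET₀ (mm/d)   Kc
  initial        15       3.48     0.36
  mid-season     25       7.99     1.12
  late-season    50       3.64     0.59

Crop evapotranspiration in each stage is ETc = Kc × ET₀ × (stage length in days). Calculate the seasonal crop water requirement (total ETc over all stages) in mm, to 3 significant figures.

350 mm

initial: 0.36 × 3.48 × 15 = 18.79 mm
mid-season: 1.12 × 7.99 × 25 = 223.72 mm
late-season: 0.59 × 3.64 × 50 = 107.38 mm
Seasonal total = 349.89 mm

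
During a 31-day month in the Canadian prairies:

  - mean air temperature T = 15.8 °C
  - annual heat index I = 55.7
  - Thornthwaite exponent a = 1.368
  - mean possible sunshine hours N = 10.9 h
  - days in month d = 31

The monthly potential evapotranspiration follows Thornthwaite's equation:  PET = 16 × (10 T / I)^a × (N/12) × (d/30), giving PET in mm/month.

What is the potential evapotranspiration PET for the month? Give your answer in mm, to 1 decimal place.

10T/I = 10 × 15.8 / 55.7 = 2.8366
(10T/I)^a = 2.8366^1.368 = 4.1632
Uncorrected PET = 16 × 4.1632 = 66.611 mm
Correction = (N/12)(d/30) = (10.9/12)(31/30) = 0.9386
PET = 66.611 × 0.9386 = 62.521 mm/month

62.5 mm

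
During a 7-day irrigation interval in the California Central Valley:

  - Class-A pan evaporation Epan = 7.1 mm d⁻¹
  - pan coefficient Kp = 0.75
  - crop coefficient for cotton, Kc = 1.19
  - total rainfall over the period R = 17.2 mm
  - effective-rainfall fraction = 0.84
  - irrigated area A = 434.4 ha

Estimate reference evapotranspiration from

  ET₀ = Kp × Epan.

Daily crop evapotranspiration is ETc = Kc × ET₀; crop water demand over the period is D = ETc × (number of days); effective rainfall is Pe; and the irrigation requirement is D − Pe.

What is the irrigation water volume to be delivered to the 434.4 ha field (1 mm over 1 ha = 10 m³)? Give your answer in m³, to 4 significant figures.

ET₀ = 0.75 × 7.1 = 5.3250 mm/d
ETc = Kc × ET₀ = 1.19 × 5.3250 = 6.3368 mm/d
Crop demand D = ETc × 7 d = 6.3368 × 7 = 44.358 mm
Pe = 0.84 × 17.2 = 14.448 mm
D − Pe = 44.358 − 14.448 = 29.910 mm
Volume = 29.910 mm × 434.4 ha × 10 = 129929.0 m³

129900 m³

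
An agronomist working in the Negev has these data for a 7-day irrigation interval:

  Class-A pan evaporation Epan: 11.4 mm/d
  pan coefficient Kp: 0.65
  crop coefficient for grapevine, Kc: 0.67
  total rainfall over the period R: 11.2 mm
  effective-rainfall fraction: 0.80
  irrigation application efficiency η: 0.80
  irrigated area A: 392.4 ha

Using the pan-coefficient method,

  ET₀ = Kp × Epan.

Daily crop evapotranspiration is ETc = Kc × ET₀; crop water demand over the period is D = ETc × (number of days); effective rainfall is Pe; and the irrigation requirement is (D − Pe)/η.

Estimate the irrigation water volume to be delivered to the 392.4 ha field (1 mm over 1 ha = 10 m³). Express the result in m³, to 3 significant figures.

ET₀ = 0.65 × 11.4 = 7.4100 mm/d
ETc = Kc × ET₀ = 0.67 × 7.4100 = 4.9647 mm/d
Crop demand D = ETc × 7 d = 4.9647 × 7 = 34.753 mm
Pe = 0.80 × 11.2 = 8.960 mm
D − Pe = 34.753 − 8.960 = 25.793 mm
Gross irrigation = 25.793 / 0.80 = 32.241 mm
Volume = 32.241 mm × 392.4 ha × 10 = 126513.7 m³

127000 m³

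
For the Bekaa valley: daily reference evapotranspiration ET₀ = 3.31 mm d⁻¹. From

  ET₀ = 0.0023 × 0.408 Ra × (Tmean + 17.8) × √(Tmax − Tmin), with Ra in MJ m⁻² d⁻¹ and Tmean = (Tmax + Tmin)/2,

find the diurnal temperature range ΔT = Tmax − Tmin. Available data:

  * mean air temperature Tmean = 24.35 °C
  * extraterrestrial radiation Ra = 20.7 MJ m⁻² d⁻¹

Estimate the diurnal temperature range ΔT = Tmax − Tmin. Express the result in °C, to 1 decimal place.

16.3 °C

√ΔT = ET₀ / [0.0023 × 0.408 × Ra × (Tmean+17.8)] = 3.31 / (0.0023 × 8.4456 × 42.15) = 4.0427
ΔT = 4.0427² = 16.343 °C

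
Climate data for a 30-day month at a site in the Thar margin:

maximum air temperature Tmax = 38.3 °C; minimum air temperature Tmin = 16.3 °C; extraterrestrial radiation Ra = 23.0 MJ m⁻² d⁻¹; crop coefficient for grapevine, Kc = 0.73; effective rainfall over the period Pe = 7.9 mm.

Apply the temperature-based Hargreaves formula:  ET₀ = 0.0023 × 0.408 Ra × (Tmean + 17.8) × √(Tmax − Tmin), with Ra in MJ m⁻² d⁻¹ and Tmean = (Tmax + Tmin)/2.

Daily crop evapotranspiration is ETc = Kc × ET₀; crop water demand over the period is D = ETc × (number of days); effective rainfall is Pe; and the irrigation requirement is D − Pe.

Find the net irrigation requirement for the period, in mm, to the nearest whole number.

Tmean = (38.3 + 16.3)/2 = 27.30 °C
0.408 Ra = 0.408 × 23.0 = 9.3840 mm/d equivalent
ET₀ = 0.0023 × 9.3840 × (27.30 + 17.8) × √22.0 = 0.0023 × 9.3840 × 45.10 × 4.6904 = 4.5656 mm/d
ETc = Kc × ET₀ = 0.73 × 4.5656 = 3.3329 mm/d
Crop demand D = ETc × 30 d = 3.3329 × 30 = 99.987 mm
D − Pe = 99.987 − 7.9 = 92.087 mm

92 mm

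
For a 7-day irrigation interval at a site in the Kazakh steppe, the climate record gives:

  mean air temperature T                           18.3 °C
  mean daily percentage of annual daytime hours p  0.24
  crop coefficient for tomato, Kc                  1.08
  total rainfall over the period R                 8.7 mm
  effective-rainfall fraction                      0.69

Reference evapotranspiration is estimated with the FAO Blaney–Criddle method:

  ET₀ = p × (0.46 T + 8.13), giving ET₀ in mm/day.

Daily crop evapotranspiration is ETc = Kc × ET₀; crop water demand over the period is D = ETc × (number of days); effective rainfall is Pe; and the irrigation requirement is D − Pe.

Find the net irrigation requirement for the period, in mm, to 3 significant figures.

ET₀ = 0.24 × (0.46 × 18.3 + 8.13) = 0.24 × 16.548 = 3.9715 mm/d
ETc = Kc × ET₀ = 1.08 × 3.9715 = 4.2892 mm/d
Crop demand D = ETc × 7 d = 4.2892 × 7 = 30.024 mm
Pe = 0.69 × 8.7 = 6.003 mm
D − Pe = 30.024 − 6.003 = 24.021 mm

24.0 mm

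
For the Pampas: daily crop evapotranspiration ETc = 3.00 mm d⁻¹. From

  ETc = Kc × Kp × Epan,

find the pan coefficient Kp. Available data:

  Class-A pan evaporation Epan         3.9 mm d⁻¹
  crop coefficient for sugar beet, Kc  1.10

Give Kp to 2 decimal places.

ETc = Kc × Kp × Epan  ⇒  Kp = ETc / (Kc × Epan)
Kp = 3.00 / (1.10 × 3.9) = 3.00 / 4.290 = 0.6993

0.70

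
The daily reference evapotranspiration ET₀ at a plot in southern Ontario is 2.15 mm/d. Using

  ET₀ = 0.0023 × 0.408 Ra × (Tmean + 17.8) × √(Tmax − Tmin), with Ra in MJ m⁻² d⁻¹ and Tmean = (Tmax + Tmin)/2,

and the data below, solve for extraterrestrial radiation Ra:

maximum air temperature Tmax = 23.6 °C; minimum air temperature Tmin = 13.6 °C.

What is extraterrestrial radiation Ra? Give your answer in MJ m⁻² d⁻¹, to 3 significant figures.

19.9 MJ m⁻² d⁻¹

Tmean = (23.6+13.6)/2 = 18.60 °C; ΔT = 10.0
Ra = ET₀ / [0.0023 × 0.408 × (Tmean+17.8) × √ΔT]
   = 2.15 / (0.0023 × 0.408 × 36.40 × 3.1623) = 19.904 MJ m⁻² d⁻¹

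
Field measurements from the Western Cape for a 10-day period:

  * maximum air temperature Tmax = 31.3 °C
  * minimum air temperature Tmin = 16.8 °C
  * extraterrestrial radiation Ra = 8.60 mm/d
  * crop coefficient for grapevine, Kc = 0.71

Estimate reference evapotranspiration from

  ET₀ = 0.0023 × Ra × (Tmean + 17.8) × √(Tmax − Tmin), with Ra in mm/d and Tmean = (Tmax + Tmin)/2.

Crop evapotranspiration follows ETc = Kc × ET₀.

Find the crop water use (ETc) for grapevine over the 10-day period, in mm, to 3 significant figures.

22.4 mm

Tmean = (31.3 + 16.8)/2 = 24.05 °C
ET₀ = 0.0023 × 8.60 × (24.05 + 17.8) × √14.5 = 0.0023 × 8.60 × 41.85 × 3.8079 = 3.1522 mm/d
ETc = Kc × ET₀ = 0.71 × 3.1522 = 2.2381 mm/d
Over 10 days: 2.2381 × 10 = 22.381 mm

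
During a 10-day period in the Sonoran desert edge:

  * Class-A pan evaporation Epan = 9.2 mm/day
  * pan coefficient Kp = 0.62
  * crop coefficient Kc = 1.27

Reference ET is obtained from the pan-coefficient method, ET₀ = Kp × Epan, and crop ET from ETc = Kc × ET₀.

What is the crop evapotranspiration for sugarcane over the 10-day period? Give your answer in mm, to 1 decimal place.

ET₀ = 0.62 × 9.2 = 5.7040 mm/d
ETc = Kc × ET₀ = 1.27 × 5.7040 = 7.2441 mm/d
Over 10 days: 7.2441 × 10 = 72.441 mm

72.4 mm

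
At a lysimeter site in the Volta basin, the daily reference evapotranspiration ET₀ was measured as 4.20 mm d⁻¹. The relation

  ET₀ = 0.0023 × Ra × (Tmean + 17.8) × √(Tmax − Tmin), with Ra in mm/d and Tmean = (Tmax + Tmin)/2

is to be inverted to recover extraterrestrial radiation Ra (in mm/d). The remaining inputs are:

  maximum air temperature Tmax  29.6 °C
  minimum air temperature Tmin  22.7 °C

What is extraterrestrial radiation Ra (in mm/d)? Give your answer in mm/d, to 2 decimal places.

15.82 mm/d

Tmean = 26.15 °C; √ΔT = 2.6268
Ra = ET₀ / [0.0023 × (Tmean+17.8) × √ΔT] = 4.20 / (0.0023 × 43.95 × 2.6268) = 15.817 mm/d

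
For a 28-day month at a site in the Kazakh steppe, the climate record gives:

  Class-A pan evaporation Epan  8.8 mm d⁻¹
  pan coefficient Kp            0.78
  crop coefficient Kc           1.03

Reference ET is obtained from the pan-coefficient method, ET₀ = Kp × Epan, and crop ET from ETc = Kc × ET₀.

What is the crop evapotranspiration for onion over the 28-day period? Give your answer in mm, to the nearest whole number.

198 mm

ET₀ = 0.78 × 8.8 = 6.8640 mm/d
ETc = Kc × ET₀ = 1.03 × 6.8640 = 7.0699 mm/d
Over 28 days: 7.0699 × 28 = 197.957 mm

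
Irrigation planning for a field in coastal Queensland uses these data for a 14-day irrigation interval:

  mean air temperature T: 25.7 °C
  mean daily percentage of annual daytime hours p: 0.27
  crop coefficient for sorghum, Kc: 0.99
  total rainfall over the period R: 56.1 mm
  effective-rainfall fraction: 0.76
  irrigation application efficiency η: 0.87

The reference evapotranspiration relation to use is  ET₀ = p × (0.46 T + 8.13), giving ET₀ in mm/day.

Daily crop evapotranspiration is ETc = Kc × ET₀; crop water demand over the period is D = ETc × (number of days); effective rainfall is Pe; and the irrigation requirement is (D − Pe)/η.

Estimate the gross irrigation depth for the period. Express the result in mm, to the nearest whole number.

ET₀ = 0.27 × (0.46 × 25.7 + 8.13) = 0.27 × 19.952 = 5.3870 mm/d
ETc = Kc × ET₀ = 0.99 × 5.3870 = 5.3331 mm/d
Crop demand D = ETc × 14 d = 5.3331 × 14 = 74.663 mm
Pe = 0.76 × 56.1 = 42.636 mm
D − Pe = 74.663 − 42.636 = 32.027 mm
Gross irrigation = 32.027 / 0.87 = 36.813 mm

37 mm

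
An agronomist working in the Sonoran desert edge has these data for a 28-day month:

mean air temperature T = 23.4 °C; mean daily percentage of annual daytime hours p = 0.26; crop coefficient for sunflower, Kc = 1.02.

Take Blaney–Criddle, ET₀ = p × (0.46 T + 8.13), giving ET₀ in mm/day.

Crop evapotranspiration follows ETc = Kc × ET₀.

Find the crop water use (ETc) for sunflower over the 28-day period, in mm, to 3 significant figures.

ET₀ = 0.26 × (0.46 × 23.4 + 8.13) = 0.26 × 18.894 = 4.9124 mm/d
ETc = Kc × ET₀ = 1.02 × 4.9124 = 5.0106 mm/d
Over 28 days: 5.0106 × 28 = 140.297 mm

140 mm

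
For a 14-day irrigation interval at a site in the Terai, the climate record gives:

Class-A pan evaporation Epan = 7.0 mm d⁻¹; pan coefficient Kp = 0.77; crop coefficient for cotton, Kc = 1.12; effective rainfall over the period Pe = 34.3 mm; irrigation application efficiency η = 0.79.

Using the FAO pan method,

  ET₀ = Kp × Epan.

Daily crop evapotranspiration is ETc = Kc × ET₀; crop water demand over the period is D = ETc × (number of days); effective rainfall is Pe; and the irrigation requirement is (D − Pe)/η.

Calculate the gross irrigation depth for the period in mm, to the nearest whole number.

ET₀ = 0.77 × 7.0 = 5.3900 mm/d
ETc = Kc × ET₀ = 1.12 × 5.3900 = 6.0368 mm/d
Crop demand D = ETc × 14 d = 6.0368 × 14 = 84.515 mm
D − Pe = 84.515 − 34.3 = 50.215 mm
Gross irrigation = 50.215 / 0.79 = 63.563 mm

64 mm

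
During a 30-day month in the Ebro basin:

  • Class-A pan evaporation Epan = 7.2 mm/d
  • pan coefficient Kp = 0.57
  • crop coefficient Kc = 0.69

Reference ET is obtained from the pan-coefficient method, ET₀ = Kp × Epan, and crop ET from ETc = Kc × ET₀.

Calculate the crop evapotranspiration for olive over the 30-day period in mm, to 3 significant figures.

ET₀ = 0.57 × 7.2 = 4.1040 mm/d
ETc = Kc × ET₀ = 0.69 × 4.1040 = 2.8318 mm/d
Over 30 days: 2.8318 × 30 = 84.954 mm

85.0 mm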